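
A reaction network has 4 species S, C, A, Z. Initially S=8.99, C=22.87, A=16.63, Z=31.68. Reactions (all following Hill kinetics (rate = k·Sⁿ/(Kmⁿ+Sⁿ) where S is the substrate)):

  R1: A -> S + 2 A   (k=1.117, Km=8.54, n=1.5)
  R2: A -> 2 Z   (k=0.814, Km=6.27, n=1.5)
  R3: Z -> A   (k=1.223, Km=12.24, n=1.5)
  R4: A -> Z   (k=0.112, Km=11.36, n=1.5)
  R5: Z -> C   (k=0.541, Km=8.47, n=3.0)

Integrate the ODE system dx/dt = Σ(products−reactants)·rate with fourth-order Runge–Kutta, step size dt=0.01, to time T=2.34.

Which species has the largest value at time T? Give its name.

Dominant species at T: Z

RK4 with dt=0.01: 234 steps to T=2.34. Trajectory (selected grid times):
t=0.00: S=8.99 C=22.87 A=16.63 Z=31.68
t=0.26: S=9.20 C=23.01 A=16.91 Z=31.65
t=0.52: S=9.42 C=23.15 A=17.19 Z=31.62
t=0.78: S=9.63 C=23.28 A=17.47 Z=31.59
t=1.04: S=9.85 C=23.42 A=17.75 Z=31.57
t=1.30: S=10.07 C=23.56 A=18.03 Z=31.54
t=1.56: S=10.29 C=23.70 A=18.31 Z=31.52
t=1.82: S=10.51 C=23.84 A=18.59 Z=31.50
t=2.08: S=10.73 C=23.97 A=18.87 Z=31.48
t=2.34: S=10.95 C=24.11 A=19.15 Z=31.46
At T=2.34: S=10.95 C=24.11 A=19.15 Z=31.46; the largest is Z.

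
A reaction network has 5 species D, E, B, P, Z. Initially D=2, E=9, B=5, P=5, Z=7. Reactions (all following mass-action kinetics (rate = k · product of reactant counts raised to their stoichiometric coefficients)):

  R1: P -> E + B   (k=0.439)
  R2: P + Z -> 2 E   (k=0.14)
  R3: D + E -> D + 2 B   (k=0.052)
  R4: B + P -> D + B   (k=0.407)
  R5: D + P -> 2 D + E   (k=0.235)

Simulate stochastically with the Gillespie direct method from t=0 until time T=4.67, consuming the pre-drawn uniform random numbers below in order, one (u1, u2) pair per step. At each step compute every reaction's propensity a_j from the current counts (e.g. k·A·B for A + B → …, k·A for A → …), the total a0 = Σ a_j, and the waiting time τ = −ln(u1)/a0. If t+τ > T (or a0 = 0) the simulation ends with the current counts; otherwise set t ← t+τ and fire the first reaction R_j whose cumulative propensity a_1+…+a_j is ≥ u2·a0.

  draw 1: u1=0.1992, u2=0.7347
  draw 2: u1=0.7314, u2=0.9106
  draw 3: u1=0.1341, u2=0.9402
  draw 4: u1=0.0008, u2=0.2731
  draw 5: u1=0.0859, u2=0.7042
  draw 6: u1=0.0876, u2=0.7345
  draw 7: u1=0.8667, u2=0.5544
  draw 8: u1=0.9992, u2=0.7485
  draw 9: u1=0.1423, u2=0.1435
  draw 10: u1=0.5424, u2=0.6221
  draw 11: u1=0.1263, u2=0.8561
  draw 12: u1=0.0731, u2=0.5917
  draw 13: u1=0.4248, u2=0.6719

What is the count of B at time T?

B at T = 19

t=0.000: D=2 E=9 B=5 P=5 Z=7
Draw 1: a1=2.195, a2=4.900, a3=0.936, a4=10.175, a5=2.350, a0=20.556; τ=−ln(0.1992)/20.556=0.078 → t=0.078; u2·a0=0.7347·20.556=15.102; a1+…+a3=8.031 < 15.102 ≤ a1+…+a4=18.206 → R4 fires; D=3 E=9 B=5 P=4 Z=7
Draw 2: a1=1.756, a2=3.920, a3=1.404, a4=8.140, a5=2.820, a0=18.040; τ=−ln(0.7314)/18.040=0.017 → t=0.096; u2·a0=0.9106·18.040=16.427; a1+…+a4=15.220 < 16.427 ≤ a1+…+a5=18.040 → R5 fires; D=4 E=10 B=5 P=3 Z=7
Draw 3: a1=1.317, a2=2.940, a3=2.080, a4=6.105, a5=2.820, a0=15.262; τ=−ln(0.1341)/15.262=0.132 → t=0.227; u2·a0=0.9402·15.262=14.349; a1+…+a4=12.442 < 14.349 ≤ a1+…+a5=15.262 → R5 fires; D=5 E=11 B=5 P=2 Z=7
Draw 4: a1=0.878, a2=1.960, a3=2.860, a4=4.070, a5=2.350, a0=12.118; τ=−ln(0.0008)/12.118=0.588 → t=0.816; u2·a0=0.2731·12.118=3.309; a1+a2=2.838 < 3.309 ≤ a1+…+a3=5.698 → R3 fires; D=5 E=10 B=7 P=2 Z=7
Draw 5: a1=0.878, a2=1.960, a3=2.600, a4=5.698, a5=2.350, a0=13.486; τ=−ln(0.0859)/13.486=0.182 → t=0.998; u2·a0=0.7042·13.486=9.497; a1+…+a3=5.438 < 9.497 ≤ a1+…+a4=11.136 → R4 fires; D=6 E=10 B=7 P=1 Z=7
Draw 6: a1=0.439, a2=0.980, a3=3.120, a4=2.849, a5=1.410, a0=8.798; τ=−ln(0.0876)/8.798=0.277 → t=1.275; u2·a0=0.7345·8.798=6.462; a1+…+a3=4.539 < 6.462 ≤ a1+…+a4=7.388 → R4 fires; D=7 E=10 B=7 P=0 Z=7
Draw 7: a1=0.000, a2=0.000, a3=3.640, a4=0.000, a5=0.000, a0=3.640; τ=−ln(0.8667)/3.640=0.039 → t=1.314; u2·a0=0.5544·3.640=2.018; a1+a2=0.000 < 2.018 ≤ a1+…+a3=3.640 → R3 fires; D=7 E=9 B=9 P=0 Z=7
Draw 8: a1=0.000, a2=0.000, a3=3.276, a4=0.000, a5=0.000, a0=3.276; τ=−ln(0.9992)/3.276=0.000 → t=1.314; u2·a0=0.7485·3.276=2.452; a1+a2=0.000 < 2.452 ≤ a1+…+a3=3.276 → R3 fires; D=7 E=8 B=11 P=0 Z=7
Draw 9: a1=0.000, a2=0.000, a3=2.912, a4=0.000, a5=0.000, a0=2.912; τ=−ln(0.1423)/2.912=0.670 → t=1.984; u2·a0=0.1435·2.912=0.418; a1+a2=0.000 < 0.418 ≤ a1+…+a3=2.912 → R3 fires; D=7 E=7 B=13 P=0 Z=7
Draw 10: a1=0.000, a2=0.000, a3=2.548, a4=0.000, a5=0.000, a0=2.548; τ=−ln(0.5424)/2.548=0.240 → t=2.224; u2·a0=0.6221·2.548=1.585; a1+a2=0.000 < 1.585 ≤ a1+…+a3=2.548 → R3 fires; D=7 E=6 B=15 P=0 Z=7
Draw 11: a1=0.000, a2=0.000, a3=2.184, a4=0.000, a5=0.000, a0=2.184; τ=−ln(0.1263)/2.184=0.947 → t=3.171; u2·a0=0.8561·2.184=1.870; a1+a2=0.000 < 1.870 ≤ a1+…+a3=2.184 → R3 fires; D=7 E=5 B=17 P=0 Z=7
Draw 12: a1=0.000, a2=0.000, a3=1.820, a4=0.000, a5=0.000, a0=1.820; τ=−ln(0.0731)/1.820=1.437 → t=4.609; u2·a0=0.5917·1.820=1.077; a1+a2=0.000 < 1.077 ≤ a1+…+a3=1.820 → R3 fires; D=7 E=4 B=19 P=0 Z=7
Draw 13: a1=0.000, a2=0.000, a3=1.456, a4=0.000, a5=0.000, a0=1.456; τ=−ln(0.4248)/1.456=0.588 → t=5.197 > T=4.67: stop.
Read off B at T=4.67: 19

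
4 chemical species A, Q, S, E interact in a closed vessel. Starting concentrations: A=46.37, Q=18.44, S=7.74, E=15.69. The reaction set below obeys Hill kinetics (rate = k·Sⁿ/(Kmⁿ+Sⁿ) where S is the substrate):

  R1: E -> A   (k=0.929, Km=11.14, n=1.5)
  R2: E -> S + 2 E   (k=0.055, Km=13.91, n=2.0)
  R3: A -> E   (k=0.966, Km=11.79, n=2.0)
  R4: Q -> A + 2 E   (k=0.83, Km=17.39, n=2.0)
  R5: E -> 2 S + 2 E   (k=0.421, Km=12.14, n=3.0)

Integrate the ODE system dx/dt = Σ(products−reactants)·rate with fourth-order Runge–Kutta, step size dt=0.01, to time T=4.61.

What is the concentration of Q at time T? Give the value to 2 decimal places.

RK4 with dt=0.01: 461 steps to T=4.61. Trajectory (selected grid times):
t=0.00: A=46.37 Q=18.44 S=7.74 E=15.69
t=0.51: A=46.43 Q=18.22 S=8.06 E=16.46
t=1.02: A=46.50 Q=18.00 S=8.39 E=17.23
t=1.54: A=46.57 Q=17.78 S=8.73 E=18.01
t=2.05: A=46.64 Q=17.56 S=9.08 E=18.76
t=2.56: A=46.72 Q=17.35 S=9.44 E=19.51
t=3.07: A=46.80 Q=17.14 S=9.81 E=20.26
t=3.59: A=46.88 Q=16.93 S=10.20 E=21.01
t=4.10: A=46.97 Q=16.72 S=10.58 E=21.74
t=4.61: A=47.06 Q=16.52 S=10.97 E=22.46
Read off Q at T=4.61: 16.52

Q at T = 16.52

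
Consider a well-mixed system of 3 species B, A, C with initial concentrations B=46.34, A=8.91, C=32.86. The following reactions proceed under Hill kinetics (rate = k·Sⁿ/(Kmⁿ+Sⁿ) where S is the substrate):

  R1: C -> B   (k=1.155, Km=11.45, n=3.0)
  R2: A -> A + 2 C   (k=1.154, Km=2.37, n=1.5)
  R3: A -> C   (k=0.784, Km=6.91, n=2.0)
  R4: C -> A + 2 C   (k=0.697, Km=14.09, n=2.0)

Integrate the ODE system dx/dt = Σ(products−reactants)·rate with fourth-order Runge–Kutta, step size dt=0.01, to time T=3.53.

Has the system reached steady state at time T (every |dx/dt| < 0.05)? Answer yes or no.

RK4 with dt=0.01: 353 steps to T=3.53. Trajectory (selected grid times):
t=0.00: B=46.34 A=8.91 C=32.86
t=0.39: B=46.77 A=8.95 C=33.64
t=0.78: B=47.21 A=8.99 C=34.42
t=1.18: B=47.65 A=9.03 C=35.23
t=1.57: B=48.09 A=9.07 C=36.01
t=1.96: B=48.53 A=9.12 C=36.80
t=2.35: B=48.96 A=9.16 C=37.59
t=2.75: B=49.41 A=9.20 C=38.40
t=3.14: B=49.85 A=9.25 C=39.20
t=3.53: B=50.29 A=9.29 C=39.99
Rates at T: R1=1.1285, R2=1.0223, R3=0.5049, R4=0.6200
dx/dt at T (Σ net stoichiometry × rate): B=+1.1285, A=+0.1152, C=+2.0410
Largest |dx/dt| is |+2.0410| (C) ≥ 0.05 → not steady.

Steady state at T: no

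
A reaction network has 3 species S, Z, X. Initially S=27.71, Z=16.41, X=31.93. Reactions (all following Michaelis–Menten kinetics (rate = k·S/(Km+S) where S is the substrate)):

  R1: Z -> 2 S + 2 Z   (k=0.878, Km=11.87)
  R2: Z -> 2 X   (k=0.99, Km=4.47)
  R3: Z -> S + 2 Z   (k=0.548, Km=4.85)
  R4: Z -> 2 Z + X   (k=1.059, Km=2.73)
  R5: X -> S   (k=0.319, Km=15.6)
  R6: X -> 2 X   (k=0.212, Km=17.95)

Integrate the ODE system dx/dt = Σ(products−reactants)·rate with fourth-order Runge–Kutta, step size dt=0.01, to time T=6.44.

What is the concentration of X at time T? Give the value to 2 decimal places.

X at T = 47.79

RK4 with dt=0.01: 644 steps to T=6.44. Trajectory (selected grid times):
t=0.00: S=27.71 Z=16.41 X=31.93
t=0.72: S=28.91 Z=17.18 X=33.65
t=1.43: S=30.12 Z=17.95 X=35.37
t=2.15: S=31.36 Z=18.73 X=37.12
t=2.86: S=32.60 Z=19.52 X=38.86
t=3.58: S=33.87 Z=20.32 X=40.63
t=4.29: S=35.14 Z=21.12 X=42.40
t=5.01: S=36.45 Z=21.93 X=44.19
t=5.72: S=37.75 Z=22.74 X=45.97
t=6.44: S=39.09 Z=23.57 X=47.79
Read off X at T=6.44: 47.79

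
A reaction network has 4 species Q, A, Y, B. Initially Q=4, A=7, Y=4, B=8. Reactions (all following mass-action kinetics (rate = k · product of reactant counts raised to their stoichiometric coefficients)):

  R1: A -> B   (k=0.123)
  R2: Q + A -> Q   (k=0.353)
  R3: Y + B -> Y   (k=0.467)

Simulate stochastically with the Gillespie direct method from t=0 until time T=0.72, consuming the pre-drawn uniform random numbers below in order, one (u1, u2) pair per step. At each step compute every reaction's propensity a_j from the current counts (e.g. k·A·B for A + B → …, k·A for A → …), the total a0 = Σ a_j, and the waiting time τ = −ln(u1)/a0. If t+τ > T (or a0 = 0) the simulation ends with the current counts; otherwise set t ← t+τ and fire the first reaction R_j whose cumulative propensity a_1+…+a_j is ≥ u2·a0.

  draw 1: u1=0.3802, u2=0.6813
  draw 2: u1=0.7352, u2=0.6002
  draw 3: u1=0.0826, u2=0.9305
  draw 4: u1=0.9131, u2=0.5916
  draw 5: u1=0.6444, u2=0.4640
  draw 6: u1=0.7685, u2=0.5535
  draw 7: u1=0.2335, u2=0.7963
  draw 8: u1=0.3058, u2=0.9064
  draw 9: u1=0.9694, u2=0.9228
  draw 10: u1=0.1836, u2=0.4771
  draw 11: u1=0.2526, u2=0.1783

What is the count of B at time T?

B at T = 0

t=0.000: Q=4 A=7 Y=4 B=8
Draw 1: a1=0.861, a2=9.884, a3=14.944, a0=25.689; τ=−ln(0.3802)/25.689=0.038 → t=0.038; u2·a0=0.6813·25.689=17.502; a1+a2=10.745 < 17.502 ≤ a1+…+a3=25.689 → R3 fires; Q=4 A=7 Y=4 B=7
Draw 2: a1=0.861, a2=9.884, a3=13.076, a0=23.821; τ=−ln(0.7352)/23.821=0.013 → t=0.051; u2·a0=0.6002·23.821=14.297; a1+a2=10.745 < 14.297 ≤ a1+…+a3=23.821 → R3 fires; Q=4 A=7 Y=4 B=6
Draw 3: a1=0.861, a2=9.884, a3=11.208, a0=21.953; τ=−ln(0.0826)/21.953=0.114 → t=0.164; u2·a0=0.9305·21.953=20.427; a1+a2=10.745 < 20.427 ≤ a1+…+a3=21.953 → R3 fires; Q=4 A=7 Y=4 B=5
Draw 4: a1=0.861, a2=9.884, a3=9.340, a0=20.085; τ=−ln(0.9131)/20.085=0.005 → t=0.169; u2·a0=0.5916·20.085=11.882; a1+a2=10.745 < 11.882 ≤ a1+…+a3=20.085 → R3 fires; Q=4 A=7 Y=4 B=4
Draw 5: a1=0.861, a2=9.884, a3=7.472, a0=18.217; τ=−ln(0.6444)/18.217=0.024 → t=0.193; u2·a0=0.4640·18.217=8.453; a1=0.861 < 8.453 ≤ a1+a2=10.745 → R2 fires; Q=4 A=6 Y=4 B=4
Draw 6: a1=0.738, a2=8.472, a3=7.472, a0=16.682; τ=−ln(0.7685)/16.682=0.016 → t=0.209; u2·a0=0.5535·16.682=9.233; a1+a2=9.210 < 9.233 ≤ a1+…+a3=16.682 → R3 fires; Q=4 A=6 Y=4 B=3
Draw 7: a1=0.738, a2=8.472, a3=5.604, a0=14.814; τ=−ln(0.2335)/14.814=0.098 → t=0.307; u2·a0=0.7963·14.814=11.796; a1+a2=9.210 < 11.796 ≤ a1+…+a3=14.814 → R3 fires; Q=4 A=6 Y=4 B=2
Draw 8: a1=0.738, a2=8.472, a3=3.736, a0=12.946; τ=−ln(0.3058)/12.946=0.092 → t=0.398; u2·a0=0.9064·12.946=11.734; a1+a2=9.210 < 11.734 ≤ a1+…+a3=12.946 → R3 fires; Q=4 A=6 Y=4 B=1
Draw 9: a1=0.738, a2=8.472, a3=1.868, a0=11.078; τ=−ln(0.9694)/11.078=0.003 → t=0.401; u2·a0=0.9228·11.078=10.223; a1+a2=9.210 < 10.223 ≤ a1+…+a3=11.078 → R3 fires; Q=4 A=6 Y=4 B=0
Draw 10: a1=0.738, a2=8.472, a3=0.000, a0=9.210; τ=−ln(0.1836)/9.210=0.184 → t=0.585; u2·a0=0.4771·9.210=4.394; a1=0.738 < 4.394 ≤ a1+a2=9.210 → R2 fires; Q=4 A=5 Y=4 B=0
Draw 11: a1=0.615, a2=7.060, a3=0.000, a0=7.675; τ=−ln(0.2526)/7.675=0.179 → t=0.764 > T=0.72: stop.
Read off B at T=0.72: 0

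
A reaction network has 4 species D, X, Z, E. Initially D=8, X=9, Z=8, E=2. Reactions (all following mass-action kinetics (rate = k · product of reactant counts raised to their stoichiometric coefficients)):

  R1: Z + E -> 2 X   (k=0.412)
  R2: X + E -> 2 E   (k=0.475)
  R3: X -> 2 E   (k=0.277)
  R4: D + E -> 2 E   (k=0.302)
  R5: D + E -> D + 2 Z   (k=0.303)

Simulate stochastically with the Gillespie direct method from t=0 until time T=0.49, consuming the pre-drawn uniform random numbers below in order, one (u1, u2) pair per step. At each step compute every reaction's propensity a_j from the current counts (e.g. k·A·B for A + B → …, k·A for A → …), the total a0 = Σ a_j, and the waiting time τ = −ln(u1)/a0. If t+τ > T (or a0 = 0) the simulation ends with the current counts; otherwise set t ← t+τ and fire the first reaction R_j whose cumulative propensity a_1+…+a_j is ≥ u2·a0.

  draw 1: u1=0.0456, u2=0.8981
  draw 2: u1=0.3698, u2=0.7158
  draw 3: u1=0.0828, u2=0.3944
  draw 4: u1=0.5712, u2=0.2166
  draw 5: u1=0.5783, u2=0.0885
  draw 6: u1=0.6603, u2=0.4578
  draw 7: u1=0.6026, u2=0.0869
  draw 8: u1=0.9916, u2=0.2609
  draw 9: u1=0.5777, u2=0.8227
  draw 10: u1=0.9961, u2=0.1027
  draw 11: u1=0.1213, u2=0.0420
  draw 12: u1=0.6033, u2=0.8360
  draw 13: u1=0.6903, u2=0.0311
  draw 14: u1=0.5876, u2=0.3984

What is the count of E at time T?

E at T = 1

t=0.000: D=8 X=9 Z=8 E=2
Draw 1: a1=6.592, a2=8.550, a3=2.493, a4=4.832, a5=4.848, a0=27.315; τ=−ln(0.0456)/27.315=0.113 → t=0.113; u2·a0=0.8981·27.315=24.532; a1+…+a4=22.467 < 24.532 ≤ a1+…+a5=27.315 → R5 fires; D=8 X=9 Z=10 E=1
Draw 2: a1=4.120, a2=4.275, a3=2.493, a4=2.416, a5=2.424, a0=15.728; τ=−ln(0.3698)/15.728=0.063 → t=0.176; u2·a0=0.7158·15.728=11.258; a1+…+a3=10.888 < 11.258 ≤ a1+…+a4=13.304 → R4 fires; D=7 X=9 Z=10 E=2
Draw 3: a1=8.240, a2=8.550, a3=2.493, a4=4.228, a5=4.242, a0=27.753; τ=−ln(0.0828)/27.753=0.090 → t=0.266; u2·a0=0.3944·27.753=10.946; a1=8.240 < 10.946 ≤ a1+a2=16.790 → R2 fires; D=7 X=8 Z=10 E=3
Draw 4: a1=12.360, a2=11.400, a3=2.216, a4=6.342, a5=6.363, a0=38.681; τ=−ln(0.5712)/38.681=0.014 → t=0.281; u2·a0=0.2166·38.681=8.378 ≤ a1=12.360 → R1 fires; D=7 X=10 Z=9 E=2
Draw 5: a1=7.416, a2=9.500, a3=2.770, a4=4.228, a5=4.242, a0=28.156; τ=−ln(0.5783)/28.156=0.019 → t=0.300; u2·a0=0.0885·28.156=2.492 ≤ a1=7.416 → R1 fires; D=7 X=12 Z=8 E=1
Draw 6: a1=3.296, a2=5.700, a3=3.324, a4=2.114, a5=2.121, a0=16.555; τ=−ln(0.6603)/16.555=0.025 → t=0.325; u2·a0=0.4578·16.555=7.579; a1=3.296 < 7.579 ≤ a1+a2=8.996 → R2 fires; D=7 X=11 Z=8 E=2
Draw 7: a1=6.592, a2=10.450, a3=3.047, a4=4.228, a5=4.242, a0=28.559; τ=−ln(0.6026)/28.559=0.018 → t=0.343; u2·a0=0.0869·28.559=2.482 ≤ a1=6.592 → R1 fires; D=7 X=13 Z=7 E=1
Draw 8: a1=2.884, a2=6.175, a3=3.601, a4=2.114, a5=2.121, a0=16.895; τ=−ln(0.9916)/16.895=0.000 → t=0.343; u2·a0=0.2609·16.895=4.408; a1=2.884 < 4.408 ≤ a1+a2=9.059 → R2 fires; D=7 X=12 Z=7 E=2
Draw 9: a1=5.768, a2=11.400, a3=3.324, a4=4.228, a5=4.242, a0=28.962; τ=−ln(0.5777)/28.962=0.019 → t=0.362; u2·a0=0.8227·28.962=23.827; a1+…+a3=20.492 < 23.827 ≤ a1+…+a4=24.720 → R4 fires; D=6 X=12 Z=7 E=3
Draw 10: a1=8.652, a2=17.100, a3=3.324, a4=5.436, a5=5.454, a0=39.966; τ=−ln(0.9961)/39.966=0.000 → t=0.362; u2·a0=0.1027·39.966=4.105 ≤ a1=8.652 → R1 fires; D=6 X=14 Z=6 E=2
Draw 11: a1=4.944, a2=13.300, a3=3.878, a4=3.624, a5=3.636, a0=29.382; τ=−ln(0.1213)/29.382=0.072 → t=0.434; u2·a0=0.0420·29.382=1.234 ≤ a1=4.944 → R1 fires; D=6 X=16 Z=5 E=1
Draw 12: a1=2.060, a2=7.600, a3=4.432, a4=1.812, a5=1.818, a0=17.722; τ=−ln(0.6033)/17.722=0.029 → t=0.463; u2·a0=0.8360·17.722=14.816; a1+…+a3=14.092 < 14.816 ≤ a1+…+a4=15.904 → R4 fires; D=5 X=16 Z=5 E=2
Draw 13: a1=4.120, a2=15.200, a3=4.432, a4=3.020, a5=3.030, a0=29.802; τ=−ln(0.6903)/29.802=0.012 → t=0.475; u2·a0=0.0311·29.802=0.927 ≤ a1=4.120 → R1 fires; D=5 X=18 Z=4 E=1
Draw 14: a1=1.648, a2=8.550, a3=4.986, a4=1.510, a5=1.515, a0=18.209; τ=−ln(0.5876)/18.209=0.029 → t=0.504 > T=0.49: stop.
Read off E at T=0.49: 1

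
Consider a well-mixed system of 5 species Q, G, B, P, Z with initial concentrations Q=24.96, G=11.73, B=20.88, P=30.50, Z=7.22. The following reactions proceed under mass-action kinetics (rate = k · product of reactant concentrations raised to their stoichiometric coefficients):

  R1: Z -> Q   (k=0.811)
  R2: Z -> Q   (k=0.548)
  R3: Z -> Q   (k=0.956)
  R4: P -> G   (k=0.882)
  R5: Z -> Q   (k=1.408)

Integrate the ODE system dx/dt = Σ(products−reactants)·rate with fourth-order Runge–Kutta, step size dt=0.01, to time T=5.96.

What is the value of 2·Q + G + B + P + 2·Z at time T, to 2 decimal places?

Value at T = 127.47

Check how each reaction changes W = 2·Q + G + B + P + 2·Z (weight of products minus weight of reactants):
R1: Z -> Q: (2·1) − (2·1) = 2 − 2 = 0
R2: Z -> Q: (2·1) − (2·1) = 2 − 2 = 0
R3: Z -> Q: (2·1) − (2·1) = 2 − 2 = 0
R4: P -> G: (1·1) − (1·1) = 1 − 1 = 0
R5: Z -> Q: (2·1) − (2·1) = 2 − 2 = 0
Every reaction leaves W unchanged, so W is conserved and no simulation is needed: W(T) = W(0) = 2·24.96 + 11.73 + 20.88 + 30.50 + 2·7.22 = 127.47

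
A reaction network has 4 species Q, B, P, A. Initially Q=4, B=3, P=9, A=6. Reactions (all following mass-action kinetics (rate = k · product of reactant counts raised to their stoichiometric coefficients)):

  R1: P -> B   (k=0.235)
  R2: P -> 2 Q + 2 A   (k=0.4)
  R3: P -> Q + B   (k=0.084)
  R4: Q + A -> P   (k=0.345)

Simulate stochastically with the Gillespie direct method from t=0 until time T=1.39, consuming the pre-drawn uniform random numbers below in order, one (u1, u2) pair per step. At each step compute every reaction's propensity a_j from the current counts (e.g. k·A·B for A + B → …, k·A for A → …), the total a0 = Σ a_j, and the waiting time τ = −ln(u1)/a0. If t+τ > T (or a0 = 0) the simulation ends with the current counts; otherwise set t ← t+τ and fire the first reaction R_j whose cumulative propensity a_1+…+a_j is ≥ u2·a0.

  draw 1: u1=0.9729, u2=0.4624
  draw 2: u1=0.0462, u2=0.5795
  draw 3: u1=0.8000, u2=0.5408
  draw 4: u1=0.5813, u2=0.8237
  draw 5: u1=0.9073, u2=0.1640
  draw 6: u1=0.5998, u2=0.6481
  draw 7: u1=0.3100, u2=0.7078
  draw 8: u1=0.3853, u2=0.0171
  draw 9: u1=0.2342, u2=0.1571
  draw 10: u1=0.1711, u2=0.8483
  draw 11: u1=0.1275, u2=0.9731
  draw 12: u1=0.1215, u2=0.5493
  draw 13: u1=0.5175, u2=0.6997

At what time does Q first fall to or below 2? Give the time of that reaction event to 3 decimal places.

Threshold first reached at t = 0.315

t=0.000: Q=4 B=3 P=9 A=6
Draw 1: a1=2.115, a2=3.600, a3=0.756, a4=8.280, a0=14.751; τ=−ln(0.9729)/14.751=0.002 → t=0.002; u2·a0=0.4624·14.751=6.821; a1+…+a3=6.471 < 6.821 ≤ a1+…+a4=14.751 → R4 fires; Q=3 B=3 P=10 A=5
Draw 2: a1=2.350, a2=4.000, a3=0.840, a4=5.175, a0=12.365; τ=−ln(0.0462)/12.365=0.249 → t=0.251; u2·a0=0.5795·12.365=7.166; a1+a2=6.350 < 7.166 ≤ a1+…+a3=7.190 → R3 fires; Q=4 B=4 P=9 A=5
Draw 3: a1=2.115, a2=3.600, a3=0.756, a4=6.900, a0=13.371; τ=−ln(0.8000)/13.371=0.017 → t=0.267; u2·a0=0.5408·13.371=7.231; a1+…+a3=6.471 < 7.231 ≤ a1+…+a4=13.371 → R4 fires; Q=3 B=4 P=10 A=4
Draw 4: a1=2.350, a2=4.000, a3=0.840, a4=4.140, a0=11.330; τ=−ln(0.5813)/11.330=0.048 → t=0.315; u2·a0=0.8237·11.330=9.333; a1+…+a3=7.190 < 9.333 ≤ a1+…+a4=11.330 → R4 fires; Q=2 B=4 P=11 A=3
Draw 5: a1=2.585, a2=4.400, a3=0.924, a4=2.070, a0=9.979; τ=−ln(0.9073)/9.979=0.010 → t=0.325; u2·a0=0.1640·9.979=1.637 ≤ a1=2.585 → R1 fires; Q=2 B=5 P=10 A=3
Draw 6: a1=2.350, a2=4.000, a3=0.840, a4=2.070, a0=9.260; τ=−ln(0.5998)/9.260=0.055 → t=0.380; u2·a0=0.6481·9.260=6.001; a1=2.350 < 6.001 ≤ a1+a2=6.350 → R2 fires; Q=4 B=5 P=9 A=5
Draw 7: a1=2.115, a2=3.600, a3=0.756, a4=6.900, a0=13.371; τ=−ln(0.3100)/13.371=0.088 → t=0.468; u2·a0=0.7078·13.371=9.464; a1+…+a3=6.471 < 9.464 ≤ a1+…+a4=13.371 → R4 fires; Q=3 B=5 P=10 A=4
Draw 8: a1=2.350, a2=4.000, a3=0.840, a4=4.140, a0=11.330; τ=−ln(0.3853)/11.330=0.084 → t=0.552; u2·a0=0.0171·11.330=0.194 ≤ a1=2.350 → R1 fires; Q=3 B=6 P=9 A=4
Draw 9: a1=2.115, a2=3.600, a3=0.756, a4=4.140, a0=10.611; τ=−ln(0.2342)/10.611=0.137 → t=0.689; u2·a0=0.1571·10.611=1.667 ≤ a1=2.115 → R1 fires; Q=3 B=7 P=8 A=4
Draw 10: a1=1.880, a2=3.200, a3=0.672, a4=4.140, a0=9.892; τ=−ln(0.1711)/9.892=0.178 → t=0.867; u2·a0=0.8483·9.892=8.391; a1+…+a3=5.752 < 8.391 ≤ a1+…+a4=9.892 → R4 fires; Q=2 B=7 P=9 A=3
Draw 11: a1=2.115, a2=3.600, a3=0.756, a4=2.070, a0=8.541; τ=−ln(0.1275)/8.541=0.241 → t=1.108; u2·a0=0.9731·8.541=8.311; a1+…+a3=6.471 < 8.311 ≤ a1+…+a4=8.541 → R4 fires; Q=1 B=7 P=10 A=2
Draw 12: a1=2.350, a2=4.000, a3=0.840, a4=0.690, a0=7.880; τ=−ln(0.1215)/7.880=0.267 → t=1.376; u2·a0=0.5493·7.880=4.328; a1=2.350 < 4.328 ≤ a1+a2=6.350 → R2 fires; Q=3 B=7 P=9 A=4
Draw 13: a1=2.115, a2=3.600, a3=0.756, a4=4.140, a0=10.611; τ=−ln(0.5175)/10.611=0.062 → t=1.438 > T=1.39: stop.
Q first becomes ≤ 2 when it reaches 2 at the event at t=0.315.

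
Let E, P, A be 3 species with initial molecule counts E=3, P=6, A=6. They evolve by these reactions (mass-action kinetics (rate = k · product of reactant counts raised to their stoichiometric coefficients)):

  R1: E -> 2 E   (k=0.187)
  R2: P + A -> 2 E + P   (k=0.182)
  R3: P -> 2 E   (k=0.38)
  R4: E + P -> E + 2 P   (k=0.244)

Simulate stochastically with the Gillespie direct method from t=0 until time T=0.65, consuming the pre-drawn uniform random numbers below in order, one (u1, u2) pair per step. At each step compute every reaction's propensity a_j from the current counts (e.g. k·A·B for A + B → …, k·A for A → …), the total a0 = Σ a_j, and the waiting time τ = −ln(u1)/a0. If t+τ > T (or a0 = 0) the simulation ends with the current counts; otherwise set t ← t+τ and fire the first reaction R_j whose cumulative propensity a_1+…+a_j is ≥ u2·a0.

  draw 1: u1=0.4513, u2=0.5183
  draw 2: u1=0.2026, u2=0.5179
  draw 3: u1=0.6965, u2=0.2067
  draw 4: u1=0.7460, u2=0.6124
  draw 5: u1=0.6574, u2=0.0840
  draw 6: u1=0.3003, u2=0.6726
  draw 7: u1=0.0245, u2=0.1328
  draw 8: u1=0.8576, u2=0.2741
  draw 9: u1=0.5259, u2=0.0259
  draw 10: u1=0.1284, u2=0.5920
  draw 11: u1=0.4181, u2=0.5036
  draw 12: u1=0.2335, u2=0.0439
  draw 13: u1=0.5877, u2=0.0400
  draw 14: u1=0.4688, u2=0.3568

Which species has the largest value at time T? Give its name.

t=0.000: E=3 P=6 A=6
Draw 1: a1=0.561, a2=6.552, a3=2.280, a4=4.392, a0=13.785; τ=−ln(0.4513)/13.785=0.058 → t=0.058; u2·a0=0.5183·13.785=7.145; a1+a2=7.113 < 7.145 ≤ a1+…+a3=9.393 → R3 fires; E=5 P=5 A=6
Draw 2: a1=0.935, a2=5.460, a3=1.900, a4=6.100, a0=14.395; τ=−ln(0.2026)/14.395=0.111 → t=0.169; u2·a0=0.5179·14.395=7.455; a1+a2=6.395 < 7.455 ≤ a1+…+a3=8.295 → R3 fires; E=7 P=4 A=6
Draw 3: a1=1.309, a2=4.368, a3=1.520, a4=6.832, a0=14.029; τ=−ln(0.6965)/14.029=0.026 → t=0.194; u2·a0=0.2067·14.029=2.900; a1=1.309 < 2.900 ≤ a1+a2=5.677 → R2 fires; E=9 P=4 A=5
Draw 4: a1=1.683, a2=3.640, a3=1.520, a4=8.784, a0=15.627; τ=−ln(0.7460)/15.627=0.019 → t=0.213; u2·a0=0.6124·15.627=9.570; a1+…+a3=6.843 < 9.570 ≤ a1+…+a4=15.627 → R4 fires; E=9 P=5 A=5
Draw 5: a1=1.683, a2=4.550, a3=1.900, a4=10.980, a0=19.113; τ=−ln(0.6574)/19.113=0.022 → t=0.235; u2·a0=0.0840·19.113=1.605 ≤ a1=1.683 → R1 fires; E=10 P=5 A=5
Draw 6: a1=1.870, a2=4.550, a3=1.900, a4=12.200, a0=20.520; τ=−ln(0.3003)/20.520=0.059 → t=0.294; u2·a0=0.6726·20.520=13.802; a1+…+a3=8.320 < 13.802 ≤ a1+…+a4=20.520 → R4 fires; E=10 P=6 A=5
Draw 7: a1=1.870, a2=5.460, a3=2.280, a4=14.640, a0=24.250; τ=−ln(0.0245)/24.250=0.153 → t=0.447; u2·a0=0.1328·24.250=3.220; a1=1.870 < 3.220 ≤ a1+a2=7.330 → R2 fires; E=12 P=6 A=4
Draw 8: a1=2.244, a2=4.368, a3=2.280, a4=17.568, a0=26.460; τ=−ln(0.8576)/26.460=0.006 → t=0.452; u2·a0=0.2741·26.460=7.253; a1+a2=6.612 < 7.253 ≤ a1+…+a3=8.892 → R3 fires; E=14 P=5 A=4
Draw 9: a1=2.618, a2=3.640, a3=1.900, a4=17.080, a0=25.238; τ=−ln(0.5259)/25.238=0.025 → t=0.478; u2·a0=0.0259·25.238=0.654 ≤ a1=2.618 → R1 fires; E=15 P=5 A=4
Draw 10: a1=2.805, a2=3.640, a3=1.900, a4=18.300, a0=26.645; τ=−ln(0.1284)/26.645=0.077 → t=0.555; u2·a0=0.5920·26.645=15.774; a1+…+a3=8.345 < 15.774 ≤ a1+…+a4=26.645 → R4 fires; E=15 P=6 A=4
Draw 11: a1=2.805, a2=4.368, a3=2.280, a4=21.960, a0=31.413; τ=−ln(0.4181)/31.413=0.028 → t=0.583; u2·a0=0.5036·31.413=15.820; a1+…+a3=9.453 < 15.820 ≤ a1+…+a4=31.413 → R4 fires; E=15 P=7 A=4
Draw 12: a1=2.805, a2=5.096, a3=2.660, a4=25.620, a0=36.181; τ=−ln(0.2335)/36.181=0.040 → t=0.623; u2·a0=0.0439·36.181=1.588 ≤ a1=2.805 → R1 fires; E=16 P=7 A=4
Draw 13: a1=2.992, a2=5.096, a3=2.660, a4=27.328, a0=38.076; τ=−ln(0.5877)/38.076=0.014 → t=0.637; u2·a0=0.0400·38.076=1.523 ≤ a1=2.992 → R1 fires; E=17 P=7 A=4
Draw 14: a1=3.179, a2=5.096, a3=2.660, a4=29.036, a0=39.971; τ=−ln(0.4688)/39.971=0.019 → t=0.656 > T=0.65: stop.
At T=0.65: E=17 P=7 A=4; the largest is E.

Dominant species at T: E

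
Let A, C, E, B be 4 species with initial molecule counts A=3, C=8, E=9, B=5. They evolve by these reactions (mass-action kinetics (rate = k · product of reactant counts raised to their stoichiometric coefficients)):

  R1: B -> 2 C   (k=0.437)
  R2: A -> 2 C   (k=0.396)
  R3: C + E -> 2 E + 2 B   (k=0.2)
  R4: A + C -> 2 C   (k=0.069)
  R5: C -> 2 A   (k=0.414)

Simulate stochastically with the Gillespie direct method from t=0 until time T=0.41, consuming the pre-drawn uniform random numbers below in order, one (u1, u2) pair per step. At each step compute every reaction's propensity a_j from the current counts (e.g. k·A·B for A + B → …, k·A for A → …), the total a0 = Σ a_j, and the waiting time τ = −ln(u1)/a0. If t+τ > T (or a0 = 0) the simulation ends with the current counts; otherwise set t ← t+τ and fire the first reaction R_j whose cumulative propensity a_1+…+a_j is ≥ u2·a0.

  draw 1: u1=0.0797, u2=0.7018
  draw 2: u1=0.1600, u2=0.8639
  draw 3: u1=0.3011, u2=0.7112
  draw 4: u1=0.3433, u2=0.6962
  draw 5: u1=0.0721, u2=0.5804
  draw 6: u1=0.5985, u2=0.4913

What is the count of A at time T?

t=0.000: A=3 C=8 E=9 B=5
Draw 1: a1=2.185, a2=1.188, a3=14.400, a4=1.656, a5=3.312, a0=22.741; τ=−ln(0.0797)/22.741=0.111 → t=0.111; u2·a0=0.7018·22.741=15.960; a1+a2=3.373 < 15.960 ≤ a1+…+a3=17.773 → R3 fires; A=3 C=7 E=10 B=7
Draw 2: a1=3.059, a2=1.188, a3=14.000, a4=1.449, a5=2.898, a0=22.594; τ=−ln(0.1600)/22.594=0.081 → t=0.192; u2·a0=0.8639·22.594=19.519; a1+…+a3=18.247 < 19.519 ≤ a1+…+a4=19.696 → R4 fires; A=2 C=8 E=10 B=7
Draw 3: a1=3.059, a2=0.792, a3=16.000, a4=1.104, a5=3.312, a0=24.267; τ=−ln(0.3011)/24.267=0.049 → t=0.242; u2·a0=0.7112·24.267=17.259; a1+a2=3.851 < 17.259 ≤ a1+…+a3=19.851 → R3 fires; A=2 C=7 E=11 B=9
Draw 4: a1=3.933, a2=0.792, a3=15.400, a4=0.966, a5=2.898, a0=23.989; τ=−ln(0.3433)/23.989=0.045 → t=0.286; u2·a0=0.6962·23.989=16.701; a1+a2=4.725 < 16.701 ≤ a1+…+a3=20.125 → R3 fires; A=2 C=6 E=12 B=11
Draw 5: a1=4.807, a2=0.792, a3=14.400, a4=0.828, a5=2.484, a0=23.311; τ=−ln(0.0721)/23.311=0.113 → t=0.399; u2·a0=0.5804·23.311=13.530; a1+a2=5.599 < 13.530 ≤ a1+…+a3=19.999 → R3 fires; A=2 C=5 E=13 B=13
Draw 6: a1=5.681, a2=0.792, a3=13.000, a4=0.690, a5=2.070, a0=22.233; τ=−ln(0.5985)/22.233=0.023 → t=0.422 > T=0.41: stop.
Read off A at T=0.41: 2

A at T = 2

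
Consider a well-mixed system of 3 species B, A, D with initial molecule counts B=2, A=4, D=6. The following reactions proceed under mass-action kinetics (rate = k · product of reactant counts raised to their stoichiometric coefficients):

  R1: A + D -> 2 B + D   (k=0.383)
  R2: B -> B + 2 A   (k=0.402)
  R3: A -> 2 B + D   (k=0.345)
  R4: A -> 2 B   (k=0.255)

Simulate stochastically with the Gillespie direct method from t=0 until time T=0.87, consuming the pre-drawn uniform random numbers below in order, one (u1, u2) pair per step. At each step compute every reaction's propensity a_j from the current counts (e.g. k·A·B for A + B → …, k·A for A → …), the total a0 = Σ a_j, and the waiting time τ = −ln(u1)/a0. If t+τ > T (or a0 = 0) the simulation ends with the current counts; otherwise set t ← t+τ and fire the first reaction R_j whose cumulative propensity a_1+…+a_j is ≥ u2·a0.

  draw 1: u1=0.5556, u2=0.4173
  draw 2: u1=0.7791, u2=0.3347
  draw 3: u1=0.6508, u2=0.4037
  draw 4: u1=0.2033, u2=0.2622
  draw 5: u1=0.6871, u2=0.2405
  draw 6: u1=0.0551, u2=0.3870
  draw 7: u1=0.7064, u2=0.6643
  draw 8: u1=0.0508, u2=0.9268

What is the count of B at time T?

t=0.000: B=2 A=4 D=6
Draw 1: a1=9.192, a2=0.804, a3=1.380, a4=1.020, a0=12.396; τ=−ln(0.5556)/12.396=0.047 → t=0.047; u2·a0=0.4173·12.396=5.173 ≤ a1=9.192 → R1 fires; B=4 A=3 D=6
Draw 2: a1=6.894, a2=1.608, a3=1.035, a4=0.765, a0=10.302; τ=−ln(0.7791)/10.302=0.024 → t=0.072; u2·a0=0.3347·10.302=3.448 ≤ a1=6.894 → R1 fires; B=6 A=2 D=6
Draw 3: a1=4.596, a2=2.412, a3=0.690, a4=0.510, a0=8.208; τ=−ln(0.6508)/8.208=0.052 → t=0.124; u2·a0=0.4037·8.208=3.314 ≤ a1=4.596 → R1 fires; B=8 A=1 D=6
Draw 4: a1=2.298, a2=3.216, a3=0.345, a4=0.255, a0=6.114; τ=−ln(0.2033)/6.114=0.261 → t=0.385; u2·a0=0.2622·6.114=1.603 ≤ a1=2.298 → R1 fires; B=10 A=0 D=6
Draw 5: a1=0.000, a2=4.020, a3=0.000, a4=0.000, a0=4.020; τ=−ln(0.6871)/4.020=0.093 → t=0.478; u2·a0=0.2405·4.020=0.967; a1=0.000 < 0.967 ≤ a1+a2=4.020 → R2 fires; B=10 A=2 D=6
Draw 6: a1=4.596, a2=4.020, a3=0.690, a4=0.510, a0=9.816; τ=−ln(0.0551)/9.816=0.295 → t=0.773; u2·a0=0.3870·9.816=3.799 ≤ a1=4.596 → R1 fires; B=12 A=1 D=6
Draw 7: a1=2.298, a2=4.824, a3=0.345, a4=0.255, a0=7.722; τ=−ln(0.7064)/7.722=0.045 → t=0.818; u2·a0=0.6643·7.722=5.130; a1=2.298 < 5.130 ≤ a1+a2=7.122 → R2 fires; B=12 A=3 D=6
Draw 8: a1=6.894, a2=4.824, a3=1.035, a4=0.765, a0=13.518; τ=−ln(0.0508)/13.518=0.220 → t=1.039 > T=0.87: stop.
Read off B at T=0.87: 12

B at T = 12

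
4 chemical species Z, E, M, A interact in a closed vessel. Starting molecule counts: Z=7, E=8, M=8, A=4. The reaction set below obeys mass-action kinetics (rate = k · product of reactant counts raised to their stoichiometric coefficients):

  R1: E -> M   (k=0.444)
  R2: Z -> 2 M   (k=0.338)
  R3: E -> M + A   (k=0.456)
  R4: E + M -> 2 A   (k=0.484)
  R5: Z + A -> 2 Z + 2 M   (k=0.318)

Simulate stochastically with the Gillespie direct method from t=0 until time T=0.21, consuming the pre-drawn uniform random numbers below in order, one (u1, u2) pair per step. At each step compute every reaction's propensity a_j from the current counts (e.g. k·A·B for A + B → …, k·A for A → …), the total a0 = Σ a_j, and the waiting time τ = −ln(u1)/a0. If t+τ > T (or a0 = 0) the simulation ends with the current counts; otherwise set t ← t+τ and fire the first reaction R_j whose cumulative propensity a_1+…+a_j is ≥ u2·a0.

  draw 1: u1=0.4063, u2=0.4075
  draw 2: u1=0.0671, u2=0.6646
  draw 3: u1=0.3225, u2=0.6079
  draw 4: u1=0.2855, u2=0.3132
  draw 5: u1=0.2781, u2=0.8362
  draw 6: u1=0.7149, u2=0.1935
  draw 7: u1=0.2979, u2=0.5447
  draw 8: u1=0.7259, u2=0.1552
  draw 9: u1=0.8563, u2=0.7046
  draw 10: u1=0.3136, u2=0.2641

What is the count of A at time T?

A at T = 10

t=0.000: Z=7 E=8 M=8 A=4
Draw 1: a1=3.552, a2=2.366, a3=3.648, a4=30.976, a5=8.904, a0=49.446; τ=−ln(0.4063)/49.446=0.018 → t=0.018; u2·a0=0.4075·49.446=20.149; a1+…+a3=9.566 < 20.149 ≤ a1+…+a4=40.542 → R4 fires; Z=7 E=7 M=7 A=6
Draw 2: a1=3.108, a2=2.366, a3=3.192, a4=23.716, a5=13.356, a0=45.738; τ=−ln(0.0671)/45.738=0.059 → t=0.077; u2·a0=0.6646·45.738=30.397; a1+…+a3=8.666 < 30.397 ≤ a1+…+a4=32.382 → R4 fires; Z=7 E=6 M=6 A=8
Draw 3: a1=2.664, a2=2.366, a3=2.736, a4=17.424, a5=17.808, a0=42.998; τ=−ln(0.3225)/42.998=0.026 → t=0.104; u2·a0=0.6079·42.998=26.138; a1+…+a4=25.190 < 26.138 ≤ a1+…+a5=42.998 → R5 fires; Z=8 E=6 M=8 A=7
Draw 4: a1=2.664, a2=2.704, a3=2.736, a4=23.232, a5=17.808, a0=49.144; τ=−ln(0.2855)/49.144=0.026 → t=0.129; u2·a0=0.3132·49.144=15.392; a1+…+a3=8.104 < 15.392 ≤ a1+…+a4=31.336 → R4 fires; Z=8 E=5 M=7 A=9
Draw 5: a1=2.220, a2=2.704, a3=2.280, a4=16.940, a5=22.896, a0=47.040; τ=−ln(0.2781)/47.040=0.027 → t=0.156; u2·a0=0.8362·47.040=39.335; a1+…+a4=24.144 < 39.335 ≤ a1+…+a5=47.040 → R5 fires; Z=9 E=5 M=9 A=8
Draw 6: a1=2.220, a2=3.042, a3=2.280, a4=21.780, a5=22.896, a0=52.218; τ=−ln(0.7149)/52.218=0.006 → t=0.163; u2·a0=0.1935·52.218=10.104; a1+…+a3=7.542 < 10.104 ≤ a1+…+a4=29.322 → R4 fires; Z=9 E=4 M=8 A=10
Draw 7: a1=1.776, a2=3.042, a3=1.824, a4=15.488, a5=28.620, a0=50.750; τ=−ln(0.2979)/50.750=0.024 → t=0.187; u2·a0=0.5447·50.750=27.644; a1+…+a4=22.130 < 27.644 ≤ a1+…+a5=50.750 → R5 fires; Z=10 E=4 M=10 A=9
Draw 8: a1=1.776, a2=3.380, a3=1.824, a4=19.360, a5=28.620, a0=54.960; τ=−ln(0.7259)/54.960=0.006 → t=0.192; u2·a0=0.1552·54.960=8.530; a1+…+a3=6.980 < 8.530 ≤ a1+…+a4=26.340 → R4 fires; Z=10 E=3 M=9 A=11
Draw 9: a1=1.332, a2=3.380, a3=1.368, a4=13.068, a5=34.980, a0=54.128; τ=−ln(0.8563)/54.128=0.003 → t=0.195; u2·a0=0.7046·54.128=38.139; a1+…+a4=19.148 < 38.139 ≤ a1+…+a5=54.128 → R5 fires; Z=11 E=3 M=11 A=10
Draw 10: a1=1.332, a2=3.718, a3=1.368, a4=15.972, a5=34.980, a0=57.370; τ=−ln(0.3136)/57.370=0.020 → t=0.216 > T=0.21: stop.
Read off A at T=0.21: 10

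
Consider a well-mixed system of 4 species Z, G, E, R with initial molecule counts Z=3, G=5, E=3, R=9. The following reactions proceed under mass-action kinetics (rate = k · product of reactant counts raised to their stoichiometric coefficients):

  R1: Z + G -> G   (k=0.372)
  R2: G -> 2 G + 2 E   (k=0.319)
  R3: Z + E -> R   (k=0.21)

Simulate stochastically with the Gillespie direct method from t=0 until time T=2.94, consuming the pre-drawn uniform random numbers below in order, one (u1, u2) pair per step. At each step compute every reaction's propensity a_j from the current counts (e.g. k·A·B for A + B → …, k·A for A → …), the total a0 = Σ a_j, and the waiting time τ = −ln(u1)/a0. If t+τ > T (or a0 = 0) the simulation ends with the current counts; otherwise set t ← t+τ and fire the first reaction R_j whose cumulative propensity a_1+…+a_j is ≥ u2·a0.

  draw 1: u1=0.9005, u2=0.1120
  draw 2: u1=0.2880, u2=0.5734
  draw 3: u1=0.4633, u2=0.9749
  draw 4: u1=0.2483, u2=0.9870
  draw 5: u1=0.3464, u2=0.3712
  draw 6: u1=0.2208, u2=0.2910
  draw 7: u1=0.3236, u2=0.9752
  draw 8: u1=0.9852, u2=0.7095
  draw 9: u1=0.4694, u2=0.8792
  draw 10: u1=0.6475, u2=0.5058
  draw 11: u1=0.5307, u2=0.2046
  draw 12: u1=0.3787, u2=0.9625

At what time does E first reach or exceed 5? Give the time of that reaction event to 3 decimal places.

t=0.000: Z=3 G=5 E=3 R=9
Draw 1: a1=5.580, a2=1.595, a3=1.890, a0=9.065; τ=−ln(0.9005)/9.065=0.012 → t=0.012; u2·a0=0.1120·9.065=1.015 ≤ a1=5.580 → R1 fires; Z=2 G=5 E=3 R=9
Draw 2: a1=3.720, a2=1.595, a3=1.260, a0=6.575; τ=−ln(0.2880)/6.575=0.189 → t=0.201; u2·a0=0.5734·6.575=3.770; a1=3.720 < 3.770 ≤ a1+a2=5.315 → R2 fires; Z=2 G=6 E=5 R=9
Draw 3: a1=4.464, a2=1.914, a3=2.100, a0=8.478; τ=−ln(0.4633)/8.478=0.091 → t=0.292; u2·a0=0.9749·8.478=8.265; a1+a2=6.378 < 8.265 ≤ a1+…+a3=8.478 → R3 fires; Z=1 G=6 E=4 R=10
Draw 4: a1=2.232, a2=1.914, a3=0.840, a0=4.986; τ=−ln(0.2483)/4.986=0.279 → t=0.571; u2·a0=0.9870·4.986=4.921; a1+a2=4.146 < 4.921 ≤ a1+…+a3=4.986 → R3 fires; Z=0 G=6 E=3 R=11
Draw 5: a1=0.000, a2=1.914, a3=0.000, a0=1.914; τ=−ln(0.3464)/1.914=0.554 → t=1.125; u2·a0=0.3712·1.914=0.710; a1=0.000 < 0.710 ≤ a1+a2=1.914 → R2 fires; Z=0 G=7 E=5 R=11
Draw 6: a1=0.000, a2=2.233, a3=0.000, a0=2.233; τ=−ln(0.2208)/2.233=0.676 → t=1.801; u2·a0=0.2910·2.233=0.650; a1=0.000 < 0.650 ≤ a1+a2=2.233 → R2 fires; Z=0 G=8 E=7 R=11
Draw 7: a1=0.000, a2=2.552, a3=0.000, a0=2.552; τ=−ln(0.3236)/2.552=0.442 → t=2.243; u2·a0=0.9752·2.552=2.489; a1=0.000 < 2.489 ≤ a1+a2=2.552 → R2 fires; Z=0 G=9 E=9 R=11
Draw 8: a1=0.000, a2=2.871, a3=0.000, a0=2.871; τ=−ln(0.9852)/2.871=0.005 → t=2.249; u2·a0=0.7095·2.871=2.037; a1=0.000 < 2.037 ≤ a1+a2=2.871 → R2 fires; Z=0 G=10 E=11 R=11
Draw 9: a1=0.000, a2=3.190, a3=0.000, a0=3.190; τ=−ln(0.4694)/3.190=0.237 → t=2.486; u2·a0=0.8792·3.190=2.805; a1=0.000 < 2.805 ≤ a1+a2=3.190 → R2 fires; Z=0 G=11 E=13 R=11
Draw 10: a1=0.000, a2=3.509, a3=0.000, a0=3.509; τ=−ln(0.6475)/3.509=0.124 → t=2.610; u2·a0=0.5058·3.509=1.775; a1=0.000 < 1.775 ≤ a1+a2=3.509 → R2 fires; Z=0 G=12 E=15 R=11
Draw 11: a1=0.000, a2=3.828, a3=0.000, a0=3.828; τ=−ln(0.5307)/3.828=0.166 → t=2.775; u2·a0=0.2046·3.828=0.783; a1=0.000 < 0.783 ≤ a1+a2=3.828 → R2 fires; Z=0 G=13 E=17 R=11
Draw 12: a1=0.000, a2=4.147, a3=0.000, a0=4.147; τ=−ln(0.3787)/4.147=0.234 → t=3.009 > T=2.94: stop.
E first becomes ≥ 5 when it reaches 5 at the event at t=0.201.

Threshold first reached at t = 0.201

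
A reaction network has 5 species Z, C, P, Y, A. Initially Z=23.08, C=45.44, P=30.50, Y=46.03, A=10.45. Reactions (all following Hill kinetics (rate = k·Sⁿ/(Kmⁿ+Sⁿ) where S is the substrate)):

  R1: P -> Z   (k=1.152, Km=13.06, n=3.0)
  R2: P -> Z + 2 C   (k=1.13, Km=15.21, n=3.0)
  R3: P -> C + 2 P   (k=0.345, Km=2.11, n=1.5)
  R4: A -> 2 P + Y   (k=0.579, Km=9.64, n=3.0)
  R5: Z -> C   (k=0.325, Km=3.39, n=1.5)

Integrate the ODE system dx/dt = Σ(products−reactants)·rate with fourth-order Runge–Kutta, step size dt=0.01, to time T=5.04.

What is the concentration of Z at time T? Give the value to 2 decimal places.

Z at T = 31.64

RK4 with dt=0.01: 504 steps to T=5.04. Trajectory (selected grid times):
t=0.00: Z=23.08 C=45.44 P=30.50 Y=46.03 A=10.45
t=0.56: Z=24.07 C=46.92 P=29.89 Y=46.21 A=10.27
t=1.12: Z=25.04 C=48.40 P=29.28 Y=46.38 A=10.10
t=1.68: Z=26.01 C=49.87 P=28.67 Y=46.56 A=9.92
t=2.24: Z=26.98 C=51.33 P=28.06 Y=46.72 A=9.76
t=2.80: Z=27.93 C=52.78 P=27.44 Y=46.89 A=9.59
t=3.36: Z=28.87 C=54.22 P=26.83 Y=47.05 A=9.43
t=3.92: Z=29.81 C=55.65 P=26.22 Y=47.20 A=9.28
t=4.48: Z=30.73 C=57.07 P=25.61 Y=47.35 A=9.13
t=5.04: Z=31.64 C=58.47 P=25.01 Y=47.50 A=8.98
Read off Z at T=5.04: 31.64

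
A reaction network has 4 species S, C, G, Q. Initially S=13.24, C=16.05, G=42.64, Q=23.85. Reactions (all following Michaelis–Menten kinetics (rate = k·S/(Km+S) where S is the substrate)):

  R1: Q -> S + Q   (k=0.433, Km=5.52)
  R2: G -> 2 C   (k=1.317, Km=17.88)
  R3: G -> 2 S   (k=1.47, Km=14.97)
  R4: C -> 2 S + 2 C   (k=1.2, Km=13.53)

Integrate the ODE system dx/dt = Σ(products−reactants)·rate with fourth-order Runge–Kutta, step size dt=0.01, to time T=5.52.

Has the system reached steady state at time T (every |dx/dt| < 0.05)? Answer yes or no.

RK4 with dt=0.01: 552 steps to T=5.52. Trajectory (selected grid times):
t=0.00: S=13.24 C=16.05 G=42.64 Q=23.85
t=0.61: S=15.59 C=17.58 G=41.42 Q=23.85
t=1.23: S=18.00 C=19.15 G=40.18 Q=23.85
t=1.84: S=20.38 C=20.69 G=38.98 Q=23.85
t=2.45: S=22.79 C=22.23 G=37.78 Q=23.85
t=3.07: S=25.24 C=23.81 G=36.58 Q=23.85
t=3.68: S=27.67 C=25.35 G=35.41 Q=23.85
t=4.29: S=30.10 C=26.89 G=34.25 Q=23.85
t=4.91: S=32.58 C=28.46 G=33.09 Q=23.85
t=5.52: S=35.02 C=30.00 G=31.96 Q=23.85
Rates at T: R1=0.3516, R2=0.8445, R3=1.0011, R4=0.8270
dx/dt at T (Σ net stoichiometry × rate): S=+4.0078, C=+2.5160, G=-1.8456, Q=+0.0000
Largest |dx/dt| is |+4.0078| (S) ≥ 0.05 → not steady.

Steady state at T: no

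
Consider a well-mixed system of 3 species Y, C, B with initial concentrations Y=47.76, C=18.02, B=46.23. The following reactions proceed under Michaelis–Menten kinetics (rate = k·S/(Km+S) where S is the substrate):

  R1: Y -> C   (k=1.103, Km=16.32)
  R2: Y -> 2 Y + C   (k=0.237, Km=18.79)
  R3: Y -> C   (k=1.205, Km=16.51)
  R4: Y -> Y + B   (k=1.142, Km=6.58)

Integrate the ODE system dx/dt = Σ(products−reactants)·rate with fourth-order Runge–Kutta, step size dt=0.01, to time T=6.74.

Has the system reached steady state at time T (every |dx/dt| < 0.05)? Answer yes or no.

Steady state at T: no

RK4 with dt=0.01: 674 steps to T=6.74. Trajectory (selected grid times):
t=0.00: Y=47.76 C=18.02 B=46.23
t=0.75: Y=46.60 C=19.43 B=46.98
t=1.50: Y=45.45 C=20.83 B=47.73
t=2.25: Y=44.31 C=22.23 B=48.48
t=3.00: Y=43.18 C=23.61 B=49.22
t=3.74: Y=42.07 C=24.96 B=49.95
t=4.49: Y=40.95 C=26.33 B=50.69
t=5.24: Y=39.84 C=27.68 B=51.43
t=5.99: Y=38.74 C=29.02 B=52.16
t=6.74: Y=37.65 C=30.35 B=52.89
Rates at T: R1=0.7694, R2=0.1581, R3=0.8376, R4=0.9721
dx/dt at T (Σ net stoichiometry × rate): Y=-1.4490, C=+1.7652, B=+0.9721
Largest |dx/dt| is |+1.7652| (C) ≥ 0.05 → not steady.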